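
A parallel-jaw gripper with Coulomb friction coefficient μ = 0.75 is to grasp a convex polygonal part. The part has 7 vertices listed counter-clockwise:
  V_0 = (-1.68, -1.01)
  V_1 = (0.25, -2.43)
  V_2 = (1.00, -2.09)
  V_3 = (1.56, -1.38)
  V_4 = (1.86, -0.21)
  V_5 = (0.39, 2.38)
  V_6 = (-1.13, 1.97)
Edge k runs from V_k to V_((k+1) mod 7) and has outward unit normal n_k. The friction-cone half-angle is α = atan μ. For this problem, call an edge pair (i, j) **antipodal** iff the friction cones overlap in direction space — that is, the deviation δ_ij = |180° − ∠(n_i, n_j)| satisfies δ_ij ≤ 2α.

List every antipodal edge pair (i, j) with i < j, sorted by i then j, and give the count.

count = 10; pairs: (0,3), (0,4), (0,5), (1,5), (1,6), (2,5), (2,6), (3,5), (3,6), (4,6)

α = atan 0.75 = 36.87°;  2α = 73.74°
n_0 = (-0.5926, -0.8055)
n_1 = (+0.4129, -0.9108)
n_2 = (+0.7852, -0.6193)
n_3 = (+0.9687, -0.2484)
n_4 = (+0.8697, +0.4936)
n_5 = (-0.2604, +0.9655)
n_6 = (-0.9834, +0.1815)
  (0,1): δ = 119.27°  ·
  (0,2): δ = 91.92°  ·
  (0,3): δ = 68.04°  ✓
  (0,4): δ = 24.08°  ✓
  (0,5): δ = 51.44°  ✓
  (0,6): δ = 115.89°  ·
  (1,2): δ = 152.65°  ·
  (1,3): δ = 128.77°  ·
  (1,4): δ = 84.81°  ·
  (1,5): δ = 9.29°  ✓
  (1,6): δ = 55.16°  ✓
  (2,3): δ = 156.12°  ·
  (2,4): δ = 112.16°  ·
  (2,5): δ = 36.64°  ✓
  (2,6): δ = 27.81°  ✓
  (3,4): δ = 136.04°  ·
  (3,5): δ = 60.52°  ✓
  (3,6): δ = 3.92°  ✓
  (4,5): δ = 104.48°  ·
  (4,6): δ = 40.03°  ✓
  (5,6): δ = 115.55°  ·
antipodal pairs: 10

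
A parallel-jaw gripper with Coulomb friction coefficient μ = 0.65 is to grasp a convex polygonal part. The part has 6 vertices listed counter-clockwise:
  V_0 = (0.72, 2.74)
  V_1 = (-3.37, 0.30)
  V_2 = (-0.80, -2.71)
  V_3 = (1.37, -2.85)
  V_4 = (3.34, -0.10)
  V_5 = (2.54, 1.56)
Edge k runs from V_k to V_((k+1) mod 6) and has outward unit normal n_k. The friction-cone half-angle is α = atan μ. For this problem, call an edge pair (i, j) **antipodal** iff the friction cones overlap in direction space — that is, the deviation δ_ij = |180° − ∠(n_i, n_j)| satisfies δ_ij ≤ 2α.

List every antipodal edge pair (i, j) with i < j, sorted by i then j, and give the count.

α = atan 0.65 = 33.02°;  2α = 66.05°
n_0 = (-0.5123, +0.8588)
n_1 = (-0.7605, -0.6493)
n_2 = (-0.0644, -0.9979)
n_3 = (+0.8129, -0.5824)
n_4 = (+0.9008, +0.4341)
n_5 = (+0.5440, +0.8391)
  (0,1): δ = 80.33°  ·
  (0,2): δ = 34.51°  ✓
  (0,3): δ = 23.56°  ✓
  (0,4): δ = 84.91°  ·
  (0,5): δ = 116.22°  ·
  (1,2): δ = 134.18°  ·
  (1,3): δ = 76.11°  ·
  (1,4): δ = 14.76°  ✓
  (1,5): δ = 16.55°  ✓
  (2,3): δ = 121.93°  ·
  (2,4): δ = 60.58°  ✓
  (2,5): δ = 29.27°  ✓
  (3,4): δ = 118.65°  ·
  (3,5): δ = 87.34°  ·
  (4,5): δ = 148.69°  ·
antipodal pairs: 6

count = 6; pairs: (0,2), (0,3), (1,4), (1,5), (2,4), (2,5)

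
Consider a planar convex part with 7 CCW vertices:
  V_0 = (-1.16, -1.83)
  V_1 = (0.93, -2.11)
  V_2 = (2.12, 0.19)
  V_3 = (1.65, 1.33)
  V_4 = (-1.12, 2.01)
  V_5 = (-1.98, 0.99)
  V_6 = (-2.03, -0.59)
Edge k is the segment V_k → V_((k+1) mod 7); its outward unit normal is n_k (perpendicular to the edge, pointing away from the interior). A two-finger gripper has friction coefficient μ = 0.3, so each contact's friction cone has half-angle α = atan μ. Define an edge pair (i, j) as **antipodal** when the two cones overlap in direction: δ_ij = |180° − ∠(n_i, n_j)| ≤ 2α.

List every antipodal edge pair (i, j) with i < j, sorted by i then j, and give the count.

α = atan 0.3 = 16.70°;  2α = 33.40°
n_0 = (-0.1328, -0.9911)
n_1 = (+0.8882, -0.4595)
n_2 = (+0.9245, +0.3812)
n_3 = (+0.2384, +0.9712)
n_4 = (-0.7645, +0.6446)
n_5 = (-0.9995, +0.0316)
n_6 = (-0.8186, -0.5743)
  (0,1): δ = 109.73°  ·
  (0,2): δ = 59.96°  ·
  (0,3): δ = 6.16°  ✓
  (0,4): δ = 57.50°  ·
  (0,5): δ = 95.82°  ·
  (0,6): δ = 132.68°  ·
  (1,2): δ = 130.24°  ·
  (1,3): δ = 76.44°  ·
  (1,4): δ = 12.78°  ✓
  (1,5): δ = 25.54°  ✓
  (1,6): δ = 62.41°  ·
  (2,3): δ = 126.20°  ·
  (2,4): δ = 62.54°  ·
  (2,5): δ = 24.22°  ✓
  (2,6): δ = 12.65°  ✓
  (3,4): δ = 116.34°  ·
  (3,5): δ = 78.02°  ·
  (3,6): δ = 41.15°  ·
  (4,5): δ = 141.68°  ·
  (4,6): δ = 104.81°  ·
  (5,6): δ = 143.13°  ·
antipodal pairs: 5

count = 5; pairs: (0,3), (1,4), (1,5), (2,5), (2,6)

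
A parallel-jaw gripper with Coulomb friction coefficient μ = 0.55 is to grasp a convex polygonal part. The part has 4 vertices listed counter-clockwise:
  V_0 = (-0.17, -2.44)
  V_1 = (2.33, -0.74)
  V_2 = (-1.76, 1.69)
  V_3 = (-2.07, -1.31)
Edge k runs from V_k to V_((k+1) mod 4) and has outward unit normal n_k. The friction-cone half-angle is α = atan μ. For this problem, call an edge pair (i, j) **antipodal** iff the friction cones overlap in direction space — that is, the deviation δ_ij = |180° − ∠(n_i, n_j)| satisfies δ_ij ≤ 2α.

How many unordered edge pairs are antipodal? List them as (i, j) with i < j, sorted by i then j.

α = atan 0.55 = 28.81°;  2α = 57.62°
n_0 = (+0.5623, -0.8269)
n_1 = (+0.5108, +0.8597)
n_2 = (-0.9947, +0.1028)
n_3 = (-0.5112, -0.8595)
  (0,1): δ = 64.93°  ·
  (0,2): δ = 49.88°  ✓
  (0,3): δ = 115.04°  ·
  (1,2): δ = 65.18°  ·
  (1,3): δ = 0.03°  ✓
  (2,3): δ = 114.84°  ·
antipodal pairs: 2

count = 2; pairs: (0,2), (1,3)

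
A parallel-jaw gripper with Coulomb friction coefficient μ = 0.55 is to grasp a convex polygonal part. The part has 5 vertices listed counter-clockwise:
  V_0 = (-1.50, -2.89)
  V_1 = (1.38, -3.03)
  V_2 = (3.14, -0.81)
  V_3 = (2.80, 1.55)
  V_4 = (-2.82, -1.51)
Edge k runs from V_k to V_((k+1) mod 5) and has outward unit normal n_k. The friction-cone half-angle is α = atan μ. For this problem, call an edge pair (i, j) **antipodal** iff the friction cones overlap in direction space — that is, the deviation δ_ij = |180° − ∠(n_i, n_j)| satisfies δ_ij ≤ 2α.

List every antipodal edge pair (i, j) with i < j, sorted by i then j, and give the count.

α = atan 0.55 = 28.81°;  2α = 57.62°
n_0 = (-0.0486, -0.9988)
n_1 = (+0.7836, -0.6212)
n_2 = (+0.9898, +0.1426)
n_3 = (-0.4782, +0.8783)
n_4 = (-0.7226, -0.6912)
  (0,1): δ = 125.62°  ·
  (0,2): δ = 79.02°  ·
  (0,3): δ = 31.35°  ✓
  (0,4): δ = 136.51°  ·
  (1,2): δ = 133.39°  ·
  (1,3): δ = 23.03°  ✓
  (1,4): δ = 82.13°  ·
  (2,3): δ = 69.63°  ·
  (2,4): δ = 35.53°  ✓
  (3,4): δ = 74.84°  ·
antipodal pairs: 3

count = 3; pairs: (0,3), (1,3), (2,4)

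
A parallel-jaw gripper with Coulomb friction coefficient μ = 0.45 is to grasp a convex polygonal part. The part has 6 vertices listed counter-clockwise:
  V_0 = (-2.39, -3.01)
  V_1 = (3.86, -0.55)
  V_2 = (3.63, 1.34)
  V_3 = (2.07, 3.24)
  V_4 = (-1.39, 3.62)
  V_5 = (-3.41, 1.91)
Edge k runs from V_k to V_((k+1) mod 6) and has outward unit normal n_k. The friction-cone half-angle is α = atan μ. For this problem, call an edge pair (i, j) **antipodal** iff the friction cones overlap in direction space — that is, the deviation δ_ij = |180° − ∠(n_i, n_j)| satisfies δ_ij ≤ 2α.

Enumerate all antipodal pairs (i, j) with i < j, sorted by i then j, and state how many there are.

count = 4; pairs: (0,3), (0,4), (1,5), (2,5)

α = atan 0.45 = 24.23°;  2α = 48.46°
n_0 = (+0.3663, -0.9305)
n_1 = (+0.9927, +0.1208)
n_2 = (+0.7729, +0.6346)
n_3 = (+0.1092, +0.9940)
n_4 = (-0.6461, +0.7632)
n_5 = (-0.9792, -0.2030)
  (0,1): δ = 104.55°  ·
  (0,2): δ = 72.10°  ·
  (0,3): δ = 27.75°  ✓
  (0,4): δ = 18.76°  ✓
  (0,5): δ = 80.23°  ·
  (1,2): δ = 147.55°  ·
  (1,3): δ = 103.21°  ·
  (1,4): δ = 56.69°  ·
  (1,5): δ = 4.77°  ✓
  (2,3): δ = 135.66°  ·
  (2,4): δ = 89.14°  ·
  (2,5): δ = 27.68°  ✓
  (3,4): δ = 133.48°  ·
  (3,5): δ = 72.02°  ·
  (4,5): δ = 118.54°  ·
antipodal pairs: 4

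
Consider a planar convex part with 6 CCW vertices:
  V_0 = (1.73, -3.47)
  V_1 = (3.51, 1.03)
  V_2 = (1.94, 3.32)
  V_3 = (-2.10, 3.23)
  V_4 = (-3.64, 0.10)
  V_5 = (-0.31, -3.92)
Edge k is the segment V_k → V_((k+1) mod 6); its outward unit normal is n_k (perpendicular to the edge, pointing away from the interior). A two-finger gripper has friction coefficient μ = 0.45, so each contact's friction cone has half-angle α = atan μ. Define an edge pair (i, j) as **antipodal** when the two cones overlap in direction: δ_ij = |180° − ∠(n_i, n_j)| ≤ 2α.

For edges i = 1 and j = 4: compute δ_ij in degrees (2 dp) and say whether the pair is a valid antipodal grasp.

δ = 5.20°, valid

α = atan 0.45 = 24.23°;  2α = 48.46°
edge 1: e_1 = (-1.57, +2.29);  n_1 = (+0.8248, +0.5655)
edge 4: e_4 = (+3.33, -4.02);  n_4 = (-0.7701, -0.6379)
∠(n_1, n_4) = 174.80°
δ = |180° − 174.80°| = 5.20°
5.20° ≤ 2α = 48.46°  →  valid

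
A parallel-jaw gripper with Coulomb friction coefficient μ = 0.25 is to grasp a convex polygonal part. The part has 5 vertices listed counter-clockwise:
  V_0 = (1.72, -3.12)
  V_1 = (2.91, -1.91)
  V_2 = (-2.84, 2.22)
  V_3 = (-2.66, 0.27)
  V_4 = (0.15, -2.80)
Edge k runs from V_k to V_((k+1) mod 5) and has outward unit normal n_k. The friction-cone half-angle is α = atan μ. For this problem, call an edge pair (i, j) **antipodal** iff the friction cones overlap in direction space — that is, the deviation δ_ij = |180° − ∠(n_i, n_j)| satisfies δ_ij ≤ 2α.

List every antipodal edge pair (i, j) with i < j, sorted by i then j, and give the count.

α = atan 0.25 = 14.04°;  2α = 28.07°
n_0 = (+0.7130, -0.7012)
n_1 = (+0.5834, +0.8122)
n_2 = (-0.9958, -0.0919)
n_3 = (-0.7377, -0.6752)
n_4 = (-0.1997, -0.9799)
  (0,1): δ = 81.17°  ·
  (0,2): δ = 49.80°  ·
  (0,3): δ = 86.99°  ·
  (0,4): δ = 123.00°  ·
  (1,2): δ = 49.04°  ·
  (1,3): δ = 11.84°  ✓
  (1,4): δ = 24.17°  ✓
  (2,3): δ = 142.81°  ·
  (2,4): δ = 106.79°  ·
  (3,4): δ = 143.99°  ·
antipodal pairs: 2

count = 2; pairs: (1,3), (1,4)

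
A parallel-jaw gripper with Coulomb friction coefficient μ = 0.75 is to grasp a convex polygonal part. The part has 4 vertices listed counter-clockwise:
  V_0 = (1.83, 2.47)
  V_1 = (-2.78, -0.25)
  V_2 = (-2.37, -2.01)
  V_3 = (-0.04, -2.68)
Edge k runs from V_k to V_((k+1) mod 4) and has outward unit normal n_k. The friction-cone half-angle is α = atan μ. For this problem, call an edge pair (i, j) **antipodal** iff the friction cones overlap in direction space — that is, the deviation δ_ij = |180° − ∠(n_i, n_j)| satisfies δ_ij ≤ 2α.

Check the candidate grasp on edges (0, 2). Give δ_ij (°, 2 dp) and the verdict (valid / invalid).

α = atan 0.75 = 36.87°;  2α = 73.74°
edge 0: e_0 = (-4.61, -2.72);  n_0 = (-0.5082, +0.8613)
edge 2: e_2 = (+2.33, -0.67);  n_2 = (-0.2764, -0.9611)
∠(n_0, n_2) = 133.42°
δ = |180° − 133.42°| = 46.58°
46.58° ≤ 2α = 73.74°  →  valid

δ = 46.58°, valid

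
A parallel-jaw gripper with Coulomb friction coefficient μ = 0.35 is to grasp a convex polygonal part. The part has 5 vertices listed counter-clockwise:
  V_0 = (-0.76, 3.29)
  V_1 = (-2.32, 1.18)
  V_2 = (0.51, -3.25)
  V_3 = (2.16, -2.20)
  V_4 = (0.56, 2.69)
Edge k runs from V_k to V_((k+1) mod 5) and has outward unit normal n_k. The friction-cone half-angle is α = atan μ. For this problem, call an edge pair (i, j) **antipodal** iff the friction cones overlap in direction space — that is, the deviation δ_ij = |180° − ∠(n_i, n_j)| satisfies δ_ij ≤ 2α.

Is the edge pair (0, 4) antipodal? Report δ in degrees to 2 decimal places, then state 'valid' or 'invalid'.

α = atan 0.35 = 19.29°;  2α = 38.58°
edge 0: e_0 = (-1.56, -2.11);  n_0 = (-0.8041, +0.5945)
edge 4: e_4 = (-1.32, +0.60);  n_4 = (+0.4138, +0.9104)
∠(n_0, n_4) = 77.97°
δ = |180° − 77.97°| = 102.03°
102.03° > 2α = 38.58°  →  invalid

δ = 102.03°, invalid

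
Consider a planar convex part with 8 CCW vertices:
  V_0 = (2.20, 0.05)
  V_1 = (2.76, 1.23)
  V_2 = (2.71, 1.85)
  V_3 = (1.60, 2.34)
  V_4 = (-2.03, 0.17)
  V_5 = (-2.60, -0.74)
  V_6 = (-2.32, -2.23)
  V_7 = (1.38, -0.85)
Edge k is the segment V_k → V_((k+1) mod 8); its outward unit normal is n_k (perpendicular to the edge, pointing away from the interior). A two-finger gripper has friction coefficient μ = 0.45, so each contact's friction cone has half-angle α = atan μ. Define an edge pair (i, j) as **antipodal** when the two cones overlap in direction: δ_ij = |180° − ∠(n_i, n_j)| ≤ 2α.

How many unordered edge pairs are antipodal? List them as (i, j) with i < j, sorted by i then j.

α = atan 0.45 = 24.23°;  2α = 48.46°
n_0 = (+0.9034, -0.4287)
n_1 = (+0.9968, +0.0804)
n_2 = (+0.4038, +0.9148)
n_3 = (-0.5131, +0.8583)
n_4 = (-0.8475, +0.5308)
n_5 = (-0.9828, -0.1847)
n_6 = (+0.3495, -0.9370)
n_7 = (+0.7392, -0.6735)
  (0,1): δ = 150.00°  ·
  (0,2): δ = 88.43°  ·
  (0,3): δ = 33.74°  ✓
  (0,4): δ = 6.67°  ✓
  (0,5): δ = 36.03°  ✓
  (0,6): δ = 135.84°  ·
  (0,7): δ = 163.05°  ·
  (1,2): δ = 118.43°  ·
  (1,3): δ = 63.74°  ·
  (1,4): δ = 36.67°  ✓
  (1,5): δ = 6.03°  ✓
  (1,6): δ = 105.84°  ·
  (1,7): δ = 133.05°  ·
  (2,3): δ = 125.31°  ·
  (2,4): δ = 98.24°  ·
  (2,5): δ = 55.54°  ·
  (2,6): δ = 44.27°  ✓
  (2,7): δ = 71.48°  ·
  (3,4): δ = 152.93°  ·
  (3,5): δ = 110.23°  ·
  (3,6): δ = 10.42°  ✓
  (3,7): δ = 16.79°  ✓
  (4,5): δ = 137.30°  ·
  (4,6): δ = 37.48°  ✓
  (4,7): δ = 10.28°  ✓
  (5,6): δ = 80.19°  ·
  (5,7): δ = 52.98°  ·
  (6,7): δ = 152.79°  ·
antipodal pairs: 10

count = 10; pairs: (0,3), (0,4), (0,5), (1,4), (1,5), (2,6), (3,6), (3,7), (4,6), (4,7)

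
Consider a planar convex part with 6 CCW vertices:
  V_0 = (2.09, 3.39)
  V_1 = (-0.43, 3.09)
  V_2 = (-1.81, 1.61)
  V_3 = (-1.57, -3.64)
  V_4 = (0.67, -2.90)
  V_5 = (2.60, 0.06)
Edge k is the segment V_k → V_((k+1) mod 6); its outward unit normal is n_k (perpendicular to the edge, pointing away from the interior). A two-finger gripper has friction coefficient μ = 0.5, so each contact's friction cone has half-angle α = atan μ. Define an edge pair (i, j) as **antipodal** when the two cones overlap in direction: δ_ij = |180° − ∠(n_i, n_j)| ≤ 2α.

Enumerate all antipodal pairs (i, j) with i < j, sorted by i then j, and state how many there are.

count = 7; pairs: (0,3), (0,4), (1,3), (1,4), (1,5), (2,4), (2,5)

α = atan 0.5 = 26.57°;  2α = 53.13°
n_0 = (-0.1182, +0.9930)
n_1 = (-0.7314, +0.6820)
n_2 = (-0.9990, -0.0457)
n_3 = (+0.3137, -0.9495)
n_4 = (+0.8377, -0.5462)
n_5 = (+0.9885, +0.1514)
  (0,1): δ = 139.79°  ·
  (0,2): δ = 94.17°  ·
  (0,3): δ = 11.49°  ✓
  (0,4): δ = 50.11°  ✓
  (0,5): δ = 91.92°  ·
  (1,2): δ = 134.39°  ·
  (1,3): δ = 28.72°  ✓
  (1,4): δ = 9.89°  ✓
  (1,5): δ = 51.70°  ✓
  (2,3): δ = 74.34°  ·
  (2,4): δ = 35.72°  ✓
  (2,5): δ = 6.09°  ✓
  (3,4): δ = 141.39°  ·
  (3,5): δ = 99.57°  ·
  (4,5): δ = 138.19°  ·
antipodal pairs: 7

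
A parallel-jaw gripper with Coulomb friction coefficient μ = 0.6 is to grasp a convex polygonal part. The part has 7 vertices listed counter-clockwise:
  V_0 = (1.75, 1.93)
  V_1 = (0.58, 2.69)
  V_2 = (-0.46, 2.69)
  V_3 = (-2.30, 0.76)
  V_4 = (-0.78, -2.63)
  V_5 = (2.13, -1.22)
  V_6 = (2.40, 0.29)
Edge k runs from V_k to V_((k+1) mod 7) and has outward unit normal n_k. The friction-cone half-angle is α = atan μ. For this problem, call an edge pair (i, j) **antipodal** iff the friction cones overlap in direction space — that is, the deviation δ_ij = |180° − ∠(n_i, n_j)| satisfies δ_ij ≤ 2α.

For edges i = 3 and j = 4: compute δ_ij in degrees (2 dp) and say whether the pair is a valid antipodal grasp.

δ = 88.30°, invalid

α = atan 0.6 = 30.96°;  2α = 61.93°
edge 3: e_3 = (+1.52, -3.39);  n_3 = (-0.9125, -0.4091)
edge 4: e_4 = (+2.91, +1.41);  n_4 = (+0.4360, -0.8999)
∠(n_3, n_4) = 91.70°
δ = |180° − 91.70°| = 88.30°
88.30° > 2α = 61.93°  →  invalid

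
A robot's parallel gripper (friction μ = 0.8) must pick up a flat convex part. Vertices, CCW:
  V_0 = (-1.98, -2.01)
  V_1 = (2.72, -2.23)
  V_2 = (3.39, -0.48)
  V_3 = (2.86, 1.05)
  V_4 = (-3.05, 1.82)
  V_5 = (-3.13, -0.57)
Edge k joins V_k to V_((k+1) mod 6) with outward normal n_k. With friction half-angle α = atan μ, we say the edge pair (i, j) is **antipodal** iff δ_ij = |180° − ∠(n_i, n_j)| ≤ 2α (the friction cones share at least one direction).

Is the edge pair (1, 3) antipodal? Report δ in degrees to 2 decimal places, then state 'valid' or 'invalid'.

δ = 76.47°, valid

α = atan 0.8 = 38.66°;  2α = 77.32°
edge 1: e_1 = (+0.67, +1.75);  n_1 = (+0.9339, -0.3575)
edge 3: e_3 = (-5.91, +0.77);  n_3 = (+0.1292, +0.9916)
∠(n_1, n_3) = 103.53°
δ = |180° − 103.53°| = 76.47°
76.47° ≤ 2α = 77.32°  →  valid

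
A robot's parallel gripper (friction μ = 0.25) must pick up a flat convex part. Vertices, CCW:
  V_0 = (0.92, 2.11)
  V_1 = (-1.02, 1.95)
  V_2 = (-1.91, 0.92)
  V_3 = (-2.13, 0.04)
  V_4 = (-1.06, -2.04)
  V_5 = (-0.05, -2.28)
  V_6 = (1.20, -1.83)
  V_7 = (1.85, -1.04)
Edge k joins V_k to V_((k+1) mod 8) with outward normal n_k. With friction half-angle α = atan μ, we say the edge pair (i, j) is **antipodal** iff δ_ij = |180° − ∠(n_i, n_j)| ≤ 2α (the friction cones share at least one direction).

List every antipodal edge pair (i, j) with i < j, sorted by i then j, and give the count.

count = 5; pairs: (0,4), (0,5), (1,6), (2,6), (3,7)

α = atan 0.25 = 14.04°;  2α = 28.07°
n_0 = (-0.0822, +0.9966)
n_1 = (-0.7567, +0.6538)
n_2 = (-0.9701, +0.2425)
n_3 = (-0.8892, -0.4574)
n_4 = (-0.2312, -0.9729)
n_5 = (+0.3387, -0.9409)
n_6 = (+0.7722, -0.6354)
n_7 = (+0.9591, +0.2832)
  (0,1): δ = 135.54°  ·
  (0,2): δ = 108.75°  ·
  (0,3): δ = 67.49°  ·
  (0,4): δ = 18.08°  ✓
  (0,5): δ = 15.08°  ✓
  (0,6): δ = 45.84°  ·
  (0,7): δ = 101.73°  ·
  (1,2): δ = 153.21°  ·
  (1,3): δ = 111.95°  ·
  (1,4): δ = 62.54°  ·
  (1,5): δ = 29.37°  ·
  (1,6): δ = 1.38°  ✓
  (1,7): δ = 57.28°  ·
  (2,3): δ = 138.74°  ·
  (2,4): δ = 89.33°  ·
  (2,5): δ = 56.16°  ·
  (2,6): δ = 25.41°  ✓
  (2,7): δ = 30.48°  ·
  (3,4): δ = 130.59°  ·
  (3,5): δ = 97.42°  ·
  (3,6): δ = 66.67°  ·
  (3,7): δ = 10.77°  ✓
  (4,5): δ = 146.83°  ·
  (4,6): δ = 116.08°  ·
  (4,7): δ = 60.18°  ·
  (5,6): δ = 149.25°  ·
  (5,7): δ = 93.35°  ·
  (6,7): δ = 124.10°  ·
antipodal pairs: 5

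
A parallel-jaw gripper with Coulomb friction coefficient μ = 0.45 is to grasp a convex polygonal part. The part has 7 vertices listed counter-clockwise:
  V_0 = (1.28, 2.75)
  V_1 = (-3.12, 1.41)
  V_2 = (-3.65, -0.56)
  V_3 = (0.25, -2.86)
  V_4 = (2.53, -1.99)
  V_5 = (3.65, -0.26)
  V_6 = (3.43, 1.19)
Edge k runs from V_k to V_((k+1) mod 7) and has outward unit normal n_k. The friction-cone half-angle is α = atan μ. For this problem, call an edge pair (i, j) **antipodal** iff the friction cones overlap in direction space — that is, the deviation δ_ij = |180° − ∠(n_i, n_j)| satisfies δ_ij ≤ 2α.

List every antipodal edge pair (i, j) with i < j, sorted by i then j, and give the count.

α = atan 0.45 = 24.23°;  2α = 48.46°
n_0 = (-0.2913, +0.9566)
n_1 = (-0.9657, +0.2598)
n_2 = (-0.5080, -0.8614)
n_3 = (+0.3565, -0.9343)
n_4 = (+0.8394, -0.5435)
n_5 = (+0.9887, +0.1500)
n_6 = (+0.5873, +0.8094)
  (0,1): δ = 122.00°  ·
  (0,2): δ = 47.47°  ✓
  (0,3): δ = 3.95°  ✓
  (0,4): δ = 40.14°  ✓
  (0,5): δ = 81.69°  ·
  (0,6): δ = 127.10°  ·
  (1,2): δ = 105.47°  ·
  (1,3): δ = 54.06°  ·
  (1,4): δ = 17.86°  ✓
  (1,5): δ = 23.69°  ✓
  (1,6): δ = 69.09°  ·
  (2,3): δ = 128.58°  ·
  (2,4): δ = 92.39°  ·
  (2,5): δ = 50.84°  ·
  (2,6): δ = 5.43°  ✓
  (3,4): δ = 143.80°  ·
  (3,5): δ = 102.26°  ·
  (3,6): δ = 56.85°  ·
  (4,5): δ = 138.45°  ·
  (4,6): δ = 93.04°  ·
  (5,6): δ = 134.59°  ·
antipodal pairs: 6

count = 6; pairs: (0,2), (0,3), (0,4), (1,4), (1,5), (2,6)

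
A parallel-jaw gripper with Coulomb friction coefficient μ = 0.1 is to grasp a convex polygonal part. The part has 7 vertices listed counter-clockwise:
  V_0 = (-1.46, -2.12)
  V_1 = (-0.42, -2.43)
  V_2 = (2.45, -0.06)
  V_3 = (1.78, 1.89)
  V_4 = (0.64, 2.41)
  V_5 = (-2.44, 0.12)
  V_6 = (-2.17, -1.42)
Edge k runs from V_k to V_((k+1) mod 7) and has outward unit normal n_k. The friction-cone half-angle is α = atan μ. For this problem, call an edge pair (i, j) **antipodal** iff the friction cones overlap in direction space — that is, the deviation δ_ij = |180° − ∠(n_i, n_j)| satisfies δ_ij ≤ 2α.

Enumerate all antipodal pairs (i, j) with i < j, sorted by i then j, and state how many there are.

count = 3; pairs: (0,3), (1,4), (2,5)

α = atan 0.1 = 5.71°;  2α = 11.42°
n_0 = (-0.2857, -0.9583)
n_1 = (+0.6367, -0.7711)
n_2 = (+0.9457, +0.3249)
n_3 = (+0.4150, +0.9098)
n_4 = (-0.5967, +0.8025)
n_5 = (-0.9850, -0.1727)
n_6 = (-0.7021, -0.7121)
  (0,1): δ = 123.85°  ·
  (0,2): δ = 54.44°  ·
  (0,3): δ = 7.92°  ✓
  (0,4): δ = 53.23°  ·
  (0,5): δ = 116.54°  ·
  (0,6): δ = 152.00°  ·
  (1,2): δ = 110.59°  ·
  (1,3): δ = 64.07°  ·
  (1,4): δ = 2.92°  ✓
  (1,5): δ = 60.39°  ·
  (1,6): δ = 95.86°  ·
  (2,3): δ = 133.48°  ·
  (2,4): δ = 72.33°  ·
  (2,5): δ = 9.02°  ✓
  (2,6): δ = 26.44°  ·
  (3,4): δ = 118.85°  ·
  (3,5): δ = 55.54°  ·
  (3,6): δ = 20.07°  ·
  (4,5): δ = 116.69°  ·
  (4,6): δ = 81.22°  ·
  (5,6): δ = 144.54°  ·
antipodal pairs: 3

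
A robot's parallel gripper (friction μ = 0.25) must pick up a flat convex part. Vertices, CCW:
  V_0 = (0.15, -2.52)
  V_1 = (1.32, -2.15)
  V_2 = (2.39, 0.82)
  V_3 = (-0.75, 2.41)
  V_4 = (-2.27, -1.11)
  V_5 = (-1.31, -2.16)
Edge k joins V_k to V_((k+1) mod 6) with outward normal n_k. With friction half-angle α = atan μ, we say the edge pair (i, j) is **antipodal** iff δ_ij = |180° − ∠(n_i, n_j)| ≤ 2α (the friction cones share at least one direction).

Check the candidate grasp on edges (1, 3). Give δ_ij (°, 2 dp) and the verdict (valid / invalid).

δ = 3.54°, valid

α = atan 0.25 = 14.04°;  2α = 28.07°
edge 1: e_1 = (+1.07, +2.97);  n_1 = (+0.9408, -0.3389)
edge 3: e_3 = (-1.52, -3.52);  n_3 = (-0.9181, +0.3964)
∠(n_1, n_3) = 176.46°
δ = |180° − 176.46°| = 3.54°
3.54° ≤ 2α = 28.07°  →  valid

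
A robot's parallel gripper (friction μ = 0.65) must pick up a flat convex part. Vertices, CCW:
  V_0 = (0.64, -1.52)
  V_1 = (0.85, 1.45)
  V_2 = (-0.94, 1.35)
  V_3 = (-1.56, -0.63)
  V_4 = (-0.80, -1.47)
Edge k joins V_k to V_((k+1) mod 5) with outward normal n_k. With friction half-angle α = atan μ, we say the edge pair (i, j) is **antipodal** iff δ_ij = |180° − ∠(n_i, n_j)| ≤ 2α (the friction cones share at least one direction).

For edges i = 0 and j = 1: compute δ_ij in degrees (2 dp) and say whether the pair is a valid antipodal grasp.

δ = 82.76°, invalid

α = atan 0.65 = 33.02°;  2α = 66.05°
edge 0: e_0 = (+0.21, +2.97);  n_0 = (+0.9975, -0.0705)
edge 1: e_1 = (-1.79, -0.10);  n_1 = (-0.0558, +0.9984)
∠(n_0, n_1) = 97.24°
δ = |180° − 97.24°| = 82.76°
82.76° > 2α = 66.05°  →  invalid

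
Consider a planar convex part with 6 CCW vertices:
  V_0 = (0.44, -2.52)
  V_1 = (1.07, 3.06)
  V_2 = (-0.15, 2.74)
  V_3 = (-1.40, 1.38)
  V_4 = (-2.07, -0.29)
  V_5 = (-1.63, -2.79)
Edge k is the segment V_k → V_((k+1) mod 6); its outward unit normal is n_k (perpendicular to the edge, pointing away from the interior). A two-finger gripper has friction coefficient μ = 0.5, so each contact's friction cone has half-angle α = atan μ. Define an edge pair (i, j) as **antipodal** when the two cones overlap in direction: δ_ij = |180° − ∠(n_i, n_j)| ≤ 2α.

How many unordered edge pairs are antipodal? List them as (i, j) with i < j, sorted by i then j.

count = 5; pairs: (0,2), (0,3), (0,4), (1,5), (2,5)

α = atan 0.5 = 26.57°;  2α = 53.13°
n_0 = (+0.9937, -0.1122)
n_1 = (-0.2537, +0.9673)
n_2 = (-0.7363, +0.6767)
n_3 = (-0.9281, +0.3723)
n_4 = (-0.9849, -0.1733)
n_5 = (+0.1293, -0.9916)
  (0,1): δ = 68.86°  ·
  (0,2): δ = 36.15°  ✓
  (0,3): δ = 15.42°  ✓
  (0,4): δ = 16.42°  ✓
  (0,5): δ = 103.87°  ·
  (1,2): δ = 147.28°  ·
  (1,3): δ = 126.56°  ·
  (1,4): δ = 94.72°  ·
  (1,5): δ = 7.27°  ✓
  (2,3): δ = 159.27°  ·
  (2,4): δ = 127.43°  ·
  (2,5): δ = 39.98°  ✓
  (3,4): δ = 148.16°  ·
  (3,5): δ = 60.71°  ·
  (4,5): δ = 92.55°  ·
antipodal pairs: 5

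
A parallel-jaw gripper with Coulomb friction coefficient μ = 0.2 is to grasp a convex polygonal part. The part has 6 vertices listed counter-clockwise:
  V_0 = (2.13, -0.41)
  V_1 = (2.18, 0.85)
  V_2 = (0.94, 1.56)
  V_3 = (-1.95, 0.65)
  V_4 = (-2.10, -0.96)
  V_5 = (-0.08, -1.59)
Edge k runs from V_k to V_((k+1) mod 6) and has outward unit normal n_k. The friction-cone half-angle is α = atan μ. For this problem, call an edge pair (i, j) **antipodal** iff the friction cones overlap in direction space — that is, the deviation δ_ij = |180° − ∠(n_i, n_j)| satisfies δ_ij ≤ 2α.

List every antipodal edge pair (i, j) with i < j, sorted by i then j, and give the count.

count = 3; pairs: (0,3), (1,4), (2,5)

α = atan 0.2 = 11.31°;  2α = 22.62°
n_0 = (+0.9992, -0.0397)
n_1 = (+0.4969, +0.8678)
n_2 = (-0.3003, +0.9538)
n_3 = (-0.9957, +0.0928)
n_4 = (-0.2977, -0.9546)
n_5 = (+0.4710, -0.8821)
  (0,1): δ = 117.52°  ·
  (0,2): δ = 70.25°  ·
  (0,3): δ = 3.05°  ✓
  (0,4): δ = 74.95°  ·
  (0,5): δ = 120.37°  ·
  (1,2): δ = 132.73°  ·
  (1,3): δ = 65.53°  ·
  (1,4): δ = 12.47°  ✓
  (1,5): δ = 57.89°  ·
  (2,3): δ = 112.80°  ·
  (2,4): δ = 34.80°  ·
  (2,5): δ = 10.62°  ✓
  (3,4): δ = 102.00°  ·
  (3,5): δ = 56.58°  ·
  (4,5): δ = 134.58°  ·
antipodal pairs: 3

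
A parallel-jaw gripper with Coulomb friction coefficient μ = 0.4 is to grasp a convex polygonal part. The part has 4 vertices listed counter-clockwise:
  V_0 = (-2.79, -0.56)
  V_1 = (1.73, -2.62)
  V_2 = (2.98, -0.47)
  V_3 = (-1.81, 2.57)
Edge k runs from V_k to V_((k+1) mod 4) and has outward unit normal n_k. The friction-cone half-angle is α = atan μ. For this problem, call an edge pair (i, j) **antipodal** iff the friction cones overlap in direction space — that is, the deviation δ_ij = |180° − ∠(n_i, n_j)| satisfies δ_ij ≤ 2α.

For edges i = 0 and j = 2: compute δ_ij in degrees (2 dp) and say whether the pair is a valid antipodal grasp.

α = atan 0.4 = 21.80°;  2α = 43.60°
edge 0: e_0 = (+4.52, -2.06);  n_0 = (-0.4147, -0.9100)
edge 2: e_2 = (-4.79, +3.04);  n_2 = (+0.5358, +0.8443)
∠(n_0, n_2) = 172.10°
δ = |180° − 172.10°| = 7.90°
7.90° ≤ 2α = 43.60°  →  valid

δ = 7.90°, valid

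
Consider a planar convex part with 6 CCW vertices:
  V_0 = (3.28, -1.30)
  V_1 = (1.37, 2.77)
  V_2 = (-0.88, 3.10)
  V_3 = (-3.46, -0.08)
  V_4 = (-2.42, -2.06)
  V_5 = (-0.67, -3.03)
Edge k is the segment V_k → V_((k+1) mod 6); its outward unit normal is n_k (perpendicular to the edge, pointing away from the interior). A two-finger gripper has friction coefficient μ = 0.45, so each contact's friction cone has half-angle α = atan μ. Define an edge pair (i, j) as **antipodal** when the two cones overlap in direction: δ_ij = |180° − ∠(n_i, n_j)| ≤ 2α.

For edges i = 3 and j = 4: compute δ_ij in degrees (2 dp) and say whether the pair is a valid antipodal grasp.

α = atan 0.45 = 24.23°;  2α = 48.46°
edge 3: e_3 = (+1.04, -1.98);  n_3 = (-0.8853, -0.4650)
edge 4: e_4 = (+1.75, -0.97);  n_4 = (-0.4848, -0.8746)
∠(n_3, n_4) = 33.29°
δ = |180° − 33.29°| = 146.71°
146.71° > 2α = 48.46°  →  invalid

δ = 146.71°, invalid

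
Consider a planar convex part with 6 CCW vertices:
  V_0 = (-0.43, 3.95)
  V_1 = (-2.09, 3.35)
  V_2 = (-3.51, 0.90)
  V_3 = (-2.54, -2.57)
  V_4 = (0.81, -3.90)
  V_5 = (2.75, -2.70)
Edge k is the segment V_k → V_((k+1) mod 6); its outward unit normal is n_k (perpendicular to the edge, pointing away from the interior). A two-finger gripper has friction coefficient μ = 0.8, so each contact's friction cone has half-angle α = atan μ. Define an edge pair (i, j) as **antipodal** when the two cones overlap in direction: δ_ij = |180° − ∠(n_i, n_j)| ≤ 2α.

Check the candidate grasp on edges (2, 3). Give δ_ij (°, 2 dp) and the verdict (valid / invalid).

α = atan 0.8 = 38.66°;  2α = 77.32°
edge 2: e_2 = (+0.97, -3.47);  n_2 = (-0.9631, -0.2692)
edge 3: e_3 = (+3.35, -1.33);  n_3 = (-0.3690, -0.9294)
∠(n_2, n_3) = 52.73°
δ = |180° − 52.73°| = 127.27°
127.27° > 2α = 77.32°  →  invalid

δ = 127.27°, invalid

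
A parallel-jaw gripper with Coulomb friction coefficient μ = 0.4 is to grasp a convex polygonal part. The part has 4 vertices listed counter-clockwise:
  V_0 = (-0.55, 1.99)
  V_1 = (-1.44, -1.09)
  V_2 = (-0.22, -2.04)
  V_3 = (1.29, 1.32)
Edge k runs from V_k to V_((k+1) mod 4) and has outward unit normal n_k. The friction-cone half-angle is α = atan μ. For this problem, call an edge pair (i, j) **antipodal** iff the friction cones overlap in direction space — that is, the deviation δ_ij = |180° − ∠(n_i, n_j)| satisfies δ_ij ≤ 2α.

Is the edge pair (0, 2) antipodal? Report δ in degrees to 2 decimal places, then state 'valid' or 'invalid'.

δ = 8.08°, valid

α = atan 0.4 = 21.80°;  2α = 43.60°
edge 0: e_0 = (-0.89, -3.08);  n_0 = (-0.9607, +0.2776)
edge 2: e_2 = (+1.51, +3.36);  n_2 = (+0.9121, -0.4099)
∠(n_0, n_2) = 171.92°
δ = |180° − 171.92°| = 8.08°
8.08° ≤ 2α = 43.60°  →  valid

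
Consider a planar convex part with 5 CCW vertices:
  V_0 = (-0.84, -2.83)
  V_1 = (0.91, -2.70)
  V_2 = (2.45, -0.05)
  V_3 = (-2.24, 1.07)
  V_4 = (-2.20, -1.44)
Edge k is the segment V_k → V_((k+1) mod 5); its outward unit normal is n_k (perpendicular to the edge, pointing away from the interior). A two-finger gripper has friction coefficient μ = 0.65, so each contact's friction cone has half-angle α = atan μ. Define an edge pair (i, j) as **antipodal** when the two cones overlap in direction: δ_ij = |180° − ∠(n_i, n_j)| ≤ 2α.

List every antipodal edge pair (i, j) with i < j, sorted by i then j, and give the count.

α = atan 0.65 = 33.02°;  2α = 66.05°
n_0 = (+0.0741, -0.9973)
n_1 = (+0.8646, -0.5025)
n_2 = (+0.2323, +0.9727)
n_3 = (-0.9999, -0.0159)
n_4 = (-0.7148, -0.6994)
  (0,1): δ = 124.41°  ·
  (0,2): δ = 17.68°  ✓
  (0,3): δ = 86.66°  ·
  (0,4): δ = 130.13°  ·
  (1,2): δ = 73.27°  ·
  (1,3): δ = 31.08°  ✓
  (1,4): δ = 74.54°  ·
  (2,3): δ = 75.66°  ·
  (2,4): δ = 32.19°  ✓
  (3,4): δ = 136.54°  ·
antipodal pairs: 3

count = 3; pairs: (0,2), (1,3), (2,4)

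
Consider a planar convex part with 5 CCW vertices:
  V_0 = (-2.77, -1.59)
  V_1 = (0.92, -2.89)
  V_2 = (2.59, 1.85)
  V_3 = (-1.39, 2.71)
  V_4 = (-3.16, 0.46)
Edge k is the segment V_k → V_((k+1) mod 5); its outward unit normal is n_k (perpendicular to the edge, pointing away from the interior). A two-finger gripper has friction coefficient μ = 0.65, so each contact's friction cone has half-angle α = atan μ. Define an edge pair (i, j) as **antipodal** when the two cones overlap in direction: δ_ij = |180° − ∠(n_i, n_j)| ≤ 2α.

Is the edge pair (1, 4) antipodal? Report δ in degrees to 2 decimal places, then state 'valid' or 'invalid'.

α = atan 0.65 = 33.02°;  2α = 66.05°
edge 1: e_1 = (+1.67, +4.74);  n_1 = (+0.9432, -0.3323)
edge 4: e_4 = (+0.39, -2.05);  n_4 = (-0.9824, -0.1869)
∠(n_1, n_4) = 149.82°
δ = |180° − 149.82°| = 30.18°
30.18° ≤ 2α = 66.05°  →  valid

δ = 30.18°, valid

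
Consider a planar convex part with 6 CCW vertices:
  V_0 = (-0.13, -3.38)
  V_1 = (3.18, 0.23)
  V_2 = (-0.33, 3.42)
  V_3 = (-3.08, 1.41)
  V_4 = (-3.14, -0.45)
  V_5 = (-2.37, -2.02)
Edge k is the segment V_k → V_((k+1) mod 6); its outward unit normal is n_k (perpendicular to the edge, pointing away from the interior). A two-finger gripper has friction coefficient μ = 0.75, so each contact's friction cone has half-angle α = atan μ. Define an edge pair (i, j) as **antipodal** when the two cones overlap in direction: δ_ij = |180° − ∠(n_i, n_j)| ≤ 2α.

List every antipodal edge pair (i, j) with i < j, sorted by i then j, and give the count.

count = 7; pairs: (0,2), (0,3), (0,4), (1,3), (1,4), (1,5), (2,5)

α = atan 0.75 = 36.87°;  2α = 73.74°
n_0 = (+0.7371, -0.6758)
n_1 = (+0.6726, +0.7400)
n_2 = (-0.5901, +0.8073)
n_3 = (-0.9995, +0.0322)
n_4 = (-0.8978, -0.4403)
n_5 = (-0.5190, -0.8548)
  (0,1): δ = 89.75°  ·
  (0,2): δ = 11.32°  ✓
  (0,3): δ = 40.67°  ✓
  (0,4): δ = 68.64°  ✓
  (0,5): δ = 101.25°  ·
  (1,2): δ = 101.57°  ·
  (1,3): δ = 49.58°  ✓
  (1,4): δ = 21.61°  ✓
  (1,5): δ = 11.00°  ✓
  (2,3): δ = 128.01°  ·
  (2,4): δ = 100.04°  ·
  (2,5): δ = 67.43°  ✓
  (3,4): δ = 152.03°  ·
  (3,5): δ = 119.42°  ·
  (4,5): δ = 147.39°  ·
antipodal pairs: 7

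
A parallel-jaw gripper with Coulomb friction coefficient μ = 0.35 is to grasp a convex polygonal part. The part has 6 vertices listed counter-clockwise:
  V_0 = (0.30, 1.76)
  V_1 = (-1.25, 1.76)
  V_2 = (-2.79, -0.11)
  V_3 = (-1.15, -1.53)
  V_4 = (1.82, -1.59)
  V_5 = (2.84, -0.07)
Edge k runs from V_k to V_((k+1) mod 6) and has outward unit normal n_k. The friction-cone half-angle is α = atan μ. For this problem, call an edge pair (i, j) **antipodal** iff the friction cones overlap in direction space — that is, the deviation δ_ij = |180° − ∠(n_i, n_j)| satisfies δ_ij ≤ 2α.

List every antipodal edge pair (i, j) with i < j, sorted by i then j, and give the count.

α = atan 0.35 = 19.29°;  2α = 38.58°
n_0 = (+0.0000, +1.0000)
n_1 = (-0.7719, +0.6357)
n_2 = (-0.6546, -0.7560)
n_3 = (-0.0202, -0.9998)
n_4 = (+0.8304, -0.5572)
n_5 = (+0.5846, +0.8114)
  (0,1): δ = 129.47°  ·
  (0,2): δ = 40.89°  ·
  (0,3): δ = 1.16°  ✓
  (0,4): δ = 56.14°  ·
  (0,5): δ = 144.23°  ·
  (1,2): δ = 91.42°  ·
  (1,3): δ = 51.68°  ·
  (1,4): δ = 5.61°  ✓
  (1,5): δ = 93.70°  ·
  (2,3): δ = 140.27°  ·
  (2,4): δ = 82.98°  ·
  (2,5): δ = 5.12°  ✓
  (3,4): δ = 122.71°  ·
  (3,5): δ = 34.61°  ✓
  (4,5): δ = 91.91°  ·
antipodal pairs: 4

count = 4; pairs: (0,3), (1,4), (2,5), (3,5)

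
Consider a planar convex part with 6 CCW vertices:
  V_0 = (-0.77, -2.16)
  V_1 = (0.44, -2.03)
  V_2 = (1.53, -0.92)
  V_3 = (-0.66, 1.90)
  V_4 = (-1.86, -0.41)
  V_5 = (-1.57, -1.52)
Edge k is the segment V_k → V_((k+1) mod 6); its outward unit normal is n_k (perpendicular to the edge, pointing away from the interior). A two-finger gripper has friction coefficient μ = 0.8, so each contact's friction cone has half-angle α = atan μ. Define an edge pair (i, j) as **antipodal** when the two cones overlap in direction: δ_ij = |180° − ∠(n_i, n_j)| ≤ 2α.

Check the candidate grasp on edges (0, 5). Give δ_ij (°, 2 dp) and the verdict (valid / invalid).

δ = 135.21°, invalid

α = atan 0.8 = 38.66°;  2α = 77.32°
edge 0: e_0 = (+1.21, +0.13);  n_0 = (+0.1068, -0.9943)
edge 5: e_5 = (+0.80, -0.64);  n_5 = (-0.6247, -0.7809)
∠(n_0, n_5) = 44.79°
δ = |180° − 44.79°| = 135.21°
135.21° > 2α = 77.32°  →  invalid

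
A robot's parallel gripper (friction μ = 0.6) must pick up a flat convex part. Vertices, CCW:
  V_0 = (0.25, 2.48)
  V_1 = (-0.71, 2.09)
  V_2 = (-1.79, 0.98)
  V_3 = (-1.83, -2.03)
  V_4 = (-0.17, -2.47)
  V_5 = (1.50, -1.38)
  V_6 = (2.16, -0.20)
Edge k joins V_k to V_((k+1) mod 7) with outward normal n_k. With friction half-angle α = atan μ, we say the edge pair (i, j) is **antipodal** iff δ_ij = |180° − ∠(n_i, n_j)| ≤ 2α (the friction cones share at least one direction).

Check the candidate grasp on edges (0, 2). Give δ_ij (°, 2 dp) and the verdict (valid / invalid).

α = atan 0.6 = 30.96°;  2α = 61.93°
edge 0: e_0 = (-0.96, -0.39);  n_0 = (-0.3764, +0.9265)
edge 2: e_2 = (-0.04, -3.01);  n_2 = (-0.9999, +0.0133)
∠(n_0, n_2) = 67.13°
δ = |180° − 67.13°| = 112.87°
112.87° > 2α = 61.93°  →  invalid

δ = 112.87°, invalid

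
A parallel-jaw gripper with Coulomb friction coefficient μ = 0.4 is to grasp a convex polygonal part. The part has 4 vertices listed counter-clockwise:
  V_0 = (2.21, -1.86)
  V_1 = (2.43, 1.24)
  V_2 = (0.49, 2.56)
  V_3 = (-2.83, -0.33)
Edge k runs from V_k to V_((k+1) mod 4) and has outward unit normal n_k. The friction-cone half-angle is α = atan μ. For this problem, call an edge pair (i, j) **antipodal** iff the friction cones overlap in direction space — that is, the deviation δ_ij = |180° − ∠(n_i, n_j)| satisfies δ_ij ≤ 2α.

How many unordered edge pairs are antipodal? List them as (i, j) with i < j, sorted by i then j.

count = 1; pairs: (1,3)

α = atan 0.4 = 21.80°;  2α = 43.60°
n_0 = (+0.9975, -0.0708)
n_1 = (+0.5625, +0.8268)
n_2 = (-0.6566, +0.7543)
n_3 = (-0.2905, -0.9569)
  (0,1): δ = 120.17°  ·
  (0,2): δ = 44.90°  ·
  (0,3): δ = 77.17°  ·
  (1,2): δ = 104.73°  ·
  (1,3): δ = 17.35°  ✓
  (2,3): δ = 57.93°  ·
antipodal pairs: 1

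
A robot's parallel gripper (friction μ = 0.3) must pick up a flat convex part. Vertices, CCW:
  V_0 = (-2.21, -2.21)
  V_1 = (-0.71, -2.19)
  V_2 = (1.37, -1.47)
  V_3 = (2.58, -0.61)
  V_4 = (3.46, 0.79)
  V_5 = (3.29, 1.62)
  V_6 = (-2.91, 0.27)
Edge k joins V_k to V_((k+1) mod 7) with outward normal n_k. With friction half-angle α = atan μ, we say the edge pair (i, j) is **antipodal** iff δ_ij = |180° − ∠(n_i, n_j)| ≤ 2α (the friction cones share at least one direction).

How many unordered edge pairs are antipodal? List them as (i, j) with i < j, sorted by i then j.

α = atan 0.3 = 16.70°;  2α = 33.40°
n_0 = (+0.0133, -0.9999)
n_1 = (+0.3271, -0.9450)
n_2 = (+0.5793, -0.8151)
n_3 = (+0.8466, -0.5322)
n_4 = (+0.9797, +0.2007)
n_5 = (-0.2128, +0.9771)
n_6 = (-0.9624, -0.2716)
  (0,1): δ = 161.67°  ·
  (0,2): δ = 145.36°  ·
  (0,3): δ = 122.92°  ·
  (0,4): δ = 79.19°  ·
  (0,5): δ = 11.52°  ✓
  (0,6): δ = 105.00°  ·
  (1,2): δ = 163.69°  ·
  (1,3): δ = 141.25°  ·
  (1,4): δ = 97.52°  ·
  (1,5): δ = 6.81°  ✓
  (1,6): δ = 86.67°  ·
  (2,3): δ = 157.56°  ·
  (2,4): δ = 113.83°  ·
  (2,5): δ = 23.12°  ✓
  (2,6): δ = 70.36°  ·
  (3,4): δ = 136.27°  ·
  (3,5): δ = 45.56°  ·
  (3,6): δ = 47.91°  ·
  (4,5): δ = 89.29°  ·
  (4,6): δ = 4.19°  ✓
  (5,6): δ = 86.52°  ·
antipodal pairs: 4

count = 4; pairs: (0,5), (1,5), (2,5), (4,6)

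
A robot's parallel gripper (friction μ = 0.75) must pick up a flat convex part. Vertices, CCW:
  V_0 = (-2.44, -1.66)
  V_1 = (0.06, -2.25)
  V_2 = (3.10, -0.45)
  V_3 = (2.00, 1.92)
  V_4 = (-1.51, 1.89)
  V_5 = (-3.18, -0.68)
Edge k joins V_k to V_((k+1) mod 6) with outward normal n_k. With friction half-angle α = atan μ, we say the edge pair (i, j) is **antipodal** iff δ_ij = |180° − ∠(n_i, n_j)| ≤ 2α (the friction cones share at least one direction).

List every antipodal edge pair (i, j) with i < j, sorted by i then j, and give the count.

count = 8; pairs: (0,2), (0,3), (0,4), (1,3), (1,4), (2,4), (2,5), (3,5)

α = atan 0.75 = 36.87°;  2α = 73.74°
n_0 = (-0.2297, -0.9733)
n_1 = (+0.5095, -0.8605)
n_2 = (+0.9071, +0.4210)
n_3 = (-0.0085, +1.0000)
n_4 = (-0.8385, +0.5449)
n_5 = (-0.7980, -0.6026)
  (0,1): δ = 136.09°  ·
  (0,2): δ = 51.82°  ✓
  (0,3): δ = 13.77°  ✓
  (0,4): δ = 70.26°  ✓
  (0,5): δ = 140.34°  ·
  (1,2): δ = 95.73°  ·
  (1,3): δ = 30.14°  ✓
  (1,4): δ = 26.35°  ✓
  (1,5): δ = 96.43°  ·
  (2,3): δ = 114.41°  ·
  (2,4): δ = 57.91°  ✓
  (2,5): δ = 12.16°  ✓
  (3,4): δ = 123.51°  ·
  (3,5): δ = 53.43°  ✓
  (4,5): δ = 109.93°  ·
antipodal pairs: 8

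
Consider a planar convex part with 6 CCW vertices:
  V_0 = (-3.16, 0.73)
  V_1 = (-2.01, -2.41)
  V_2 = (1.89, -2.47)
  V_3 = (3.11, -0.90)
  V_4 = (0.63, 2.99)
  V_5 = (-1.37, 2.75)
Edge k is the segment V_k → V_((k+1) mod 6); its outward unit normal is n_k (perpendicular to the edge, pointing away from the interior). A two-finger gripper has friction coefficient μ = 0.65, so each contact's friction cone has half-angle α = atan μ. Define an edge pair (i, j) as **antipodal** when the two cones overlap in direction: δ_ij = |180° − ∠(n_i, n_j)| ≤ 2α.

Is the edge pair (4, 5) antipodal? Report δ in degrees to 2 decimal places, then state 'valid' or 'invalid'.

δ = 138.39°, invalid

α = atan 0.65 = 33.02°;  2α = 66.05°
edge 4: e_4 = (-2.00, -0.24);  n_4 = (-0.1191, +0.9929)
edge 5: e_5 = (-1.79, -2.02);  n_5 = (-0.7484, +0.6632)
∠(n_4, n_5) = 41.61°
δ = |180° − 41.61°| = 138.39°
138.39° > 2α = 66.05°  →  invalid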